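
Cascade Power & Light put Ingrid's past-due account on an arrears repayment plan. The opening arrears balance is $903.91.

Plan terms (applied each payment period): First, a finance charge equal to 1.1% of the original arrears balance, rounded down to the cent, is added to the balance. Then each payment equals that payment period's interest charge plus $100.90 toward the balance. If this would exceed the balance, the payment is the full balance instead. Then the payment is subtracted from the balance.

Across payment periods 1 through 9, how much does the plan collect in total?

# | Opening | Interest | Payment | End bal
1 | $903.91 | $9.94 | $110.84 | $803.01
2 | $803.01 | $9.94 | $110.84 | $702.11
3 | $702.11 | $9.94 | $110.84 | $601.21
4 | $601.21 | $9.94 | $110.84 | $500.31
5 | $500.31 | $9.94 | $110.84 | $399.41
6 | $399.41 | $9.94 | $110.84 | $298.51
7 | $298.51 | $9.94 | $110.84 | $197.61
8 | $197.61 | $9.94 | $110.84 | $96.71
9 | $96.71 | $9.94 | $106.65 | $0.00
Total paid: $993.37

$993.37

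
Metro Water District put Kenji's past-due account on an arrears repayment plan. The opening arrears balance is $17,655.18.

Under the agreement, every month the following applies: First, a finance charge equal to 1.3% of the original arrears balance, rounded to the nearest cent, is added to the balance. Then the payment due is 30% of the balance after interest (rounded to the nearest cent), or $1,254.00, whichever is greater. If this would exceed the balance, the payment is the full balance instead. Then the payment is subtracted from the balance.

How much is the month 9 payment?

Month 1: opening $17,655.18; interest $229.52 → $17,884.70; payment $5,365.41; balance $12,519.29
Month 2: opening $12,519.29; interest $229.52 → $12,748.81; payment $3,824.64; balance $8,924.17
Month 3: opening $8,924.17; interest $229.52 → $9,153.69; payment $2,746.11; balance $6,407.58
Month 4: opening $6,407.58; interest $229.52 → $6,637.10; payment $1,991.13; balance $4,645.97
Month 5: opening $4,645.97; interest $229.52 → $4,875.49; payment $1,462.65; balance $3,412.84
Month 6: opening $3,412.84; interest $229.52 → $3,642.36; payment $1,254.00; balance $2,388.36
Month 7: opening $2,388.36; interest $229.52 → $2,617.88; payment $1,254.00; balance $1,363.88
Month 8: opening $1,363.88; interest $229.52 → $1,593.40; payment $1,254.00; balance $339.40
Month 9: opening $339.40; interest $229.52 → $568.92; payment $568.92; balance $0.00

$568.92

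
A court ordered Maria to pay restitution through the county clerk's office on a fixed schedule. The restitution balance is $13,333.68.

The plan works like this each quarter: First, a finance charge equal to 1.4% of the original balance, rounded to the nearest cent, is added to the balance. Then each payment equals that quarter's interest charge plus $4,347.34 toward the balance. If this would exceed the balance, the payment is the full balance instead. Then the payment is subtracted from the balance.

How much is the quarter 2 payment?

Quarter 1: opening $13,333.68; interest $186.67 → $13,520.35; payment $4,534.01; balance $8,986.34
Quarter 2: opening $8,986.34; interest $186.67 → $9,173.01; payment $4,534.01; balance $4,639.00

$4,534.01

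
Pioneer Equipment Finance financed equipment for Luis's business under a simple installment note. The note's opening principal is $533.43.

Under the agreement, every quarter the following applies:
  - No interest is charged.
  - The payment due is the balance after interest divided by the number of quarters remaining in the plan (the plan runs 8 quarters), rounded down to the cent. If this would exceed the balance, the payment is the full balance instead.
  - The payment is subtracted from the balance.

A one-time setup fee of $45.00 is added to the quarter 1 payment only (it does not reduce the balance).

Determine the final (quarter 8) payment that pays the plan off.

$66.68

Quarter 1: opening $533.43; payment $66.67 (+ $45.00 fee); balance $466.76
Quarter 2: opening $466.76; payment $66.68; balance $400.08
Quarter 3: opening $400.08; payment $66.68; balance $333.40
Quarter 4: opening $333.40; payment $66.68; balance $266.72
Quarter 5: opening $266.72; payment $66.68; balance $200.04
Quarter 6: opening $200.04; payment $66.68; balance $133.36
Quarter 7: opening $133.36; payment $66.68; balance $66.68
Quarter 8: opening $66.68; payment $66.68; balance $0.00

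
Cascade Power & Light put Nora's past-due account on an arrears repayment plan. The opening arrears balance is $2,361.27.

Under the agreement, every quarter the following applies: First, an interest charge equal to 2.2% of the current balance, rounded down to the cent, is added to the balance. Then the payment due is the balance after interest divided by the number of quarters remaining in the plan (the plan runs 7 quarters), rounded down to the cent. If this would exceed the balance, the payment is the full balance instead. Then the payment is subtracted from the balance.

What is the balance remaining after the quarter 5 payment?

# | Opening | Interest | Payment | End bal
1 | $2,361.27 | $51.94 | $344.74 | $2,068.47
2 | $2,068.47 | $45.50 | $352.32 | $1,761.65
3 | $1,761.65 | $38.75 | $360.08 | $1,440.32
4 | $1,440.32 | $31.68 | $368.00 | $1,104.00
5 | $1,104.00 | $24.28 | $376.09 | $752.19

$752.19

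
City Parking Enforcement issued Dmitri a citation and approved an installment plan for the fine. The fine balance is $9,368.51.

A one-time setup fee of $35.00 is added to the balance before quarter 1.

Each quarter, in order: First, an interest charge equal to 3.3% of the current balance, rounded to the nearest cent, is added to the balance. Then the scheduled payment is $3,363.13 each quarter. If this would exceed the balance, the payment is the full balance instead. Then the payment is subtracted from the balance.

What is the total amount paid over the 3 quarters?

$10,028.91

# | Opening | Interest | Payment | End bal
1 | $9,403.51 | $310.32 | $3,363.13 | $6,350.70
2 | $6,350.70 | $209.57 | $3,363.13 | $3,197.14
3 | $3,197.14 | $105.51 | $3,302.65 | $0.00
Total paid: $10,028.91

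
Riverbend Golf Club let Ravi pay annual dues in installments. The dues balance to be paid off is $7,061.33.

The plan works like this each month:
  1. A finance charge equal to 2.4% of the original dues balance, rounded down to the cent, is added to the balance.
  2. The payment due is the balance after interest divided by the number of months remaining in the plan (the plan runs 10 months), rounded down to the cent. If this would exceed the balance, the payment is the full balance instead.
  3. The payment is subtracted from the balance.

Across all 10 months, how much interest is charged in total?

$1,694.70

Month 1: opening $7,061.33; interest $169.47 → $7,230.80; payment $723.08; balance $6,507.72
Month 2: opening $6,507.72; interest $169.47 → $6,677.19; payment $741.91; balance $5,935.28
Month 3: opening $5,935.28; interest $169.47 → $6,104.75; payment $763.09; balance $5,341.66
Month 4: opening $5,341.66; interest $169.47 → $5,511.13; payment $787.30; balance $4,723.83
Month 5: opening $4,723.83; interest $169.47 → $4,893.30; payment $815.55; balance $4,077.75
Month 6: opening $4,077.75; interest $169.47 → $4,247.22; payment $849.44; balance $3,397.78
Month 7: opening $3,397.78; interest $169.47 → $3,567.25; payment $891.81; balance $2,675.44
Month 8: opening $2,675.44; interest $169.47 → $2,844.91; payment $948.30; balance $1,896.61
Month 9: opening $1,896.61; interest $169.47 → $2,066.08; payment $1,033.04; balance $1,033.04
Month 10: opening $1,033.04; interest $169.47 → $1,202.51; payment $1,202.51; balance $0.00
Total interest: $169.47 + $169.47 + $169.47 + $169.47 + $169.47 + $169.47 + $169.47 + $169.47 + $169.47 + $169.47 = $1,694.70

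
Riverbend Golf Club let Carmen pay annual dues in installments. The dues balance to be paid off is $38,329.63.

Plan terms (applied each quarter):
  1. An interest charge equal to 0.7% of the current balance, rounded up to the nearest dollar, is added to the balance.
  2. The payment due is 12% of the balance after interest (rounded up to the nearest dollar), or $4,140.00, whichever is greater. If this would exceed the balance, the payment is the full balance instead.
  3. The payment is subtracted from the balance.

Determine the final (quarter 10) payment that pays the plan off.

$1,990.63

# | Opening | Interest | Payment | End bal
1 | $38,329.63 | $269.00 | $4,632.00 | $33,966.63
2 | $33,966.63 | $238.00 | $4,140.00 | $30,064.63
3 | $30,064.63 | $211.00 | $4,140.00 | $26,135.63
4 | $26,135.63 | $183.00 | $4,140.00 | $22,178.63
5 | $22,178.63 | $156.00 | $4,140.00 | $18,194.63
6 | $18,194.63 | $128.00 | $4,140.00 | $14,182.63
7 | $14,182.63 | $100.00 | $4,140.00 | $10,142.63
8 | $10,142.63 | $71.00 | $4,140.00 | $6,073.63
9 | $6,073.63 | $43.00 | $4,140.00 | $1,976.63
10 | $1,976.63 | $14.00 | $1,990.63 | $0.00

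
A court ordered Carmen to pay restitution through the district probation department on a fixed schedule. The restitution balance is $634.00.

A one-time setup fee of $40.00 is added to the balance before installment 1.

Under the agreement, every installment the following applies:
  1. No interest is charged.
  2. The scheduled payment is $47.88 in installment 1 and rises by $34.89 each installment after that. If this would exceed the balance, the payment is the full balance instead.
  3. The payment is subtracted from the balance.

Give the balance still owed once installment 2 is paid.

Installment 1: $674.00 − $47.88 → $626.12
Installment 2: $626.12 − $82.77 → $543.35

$543.35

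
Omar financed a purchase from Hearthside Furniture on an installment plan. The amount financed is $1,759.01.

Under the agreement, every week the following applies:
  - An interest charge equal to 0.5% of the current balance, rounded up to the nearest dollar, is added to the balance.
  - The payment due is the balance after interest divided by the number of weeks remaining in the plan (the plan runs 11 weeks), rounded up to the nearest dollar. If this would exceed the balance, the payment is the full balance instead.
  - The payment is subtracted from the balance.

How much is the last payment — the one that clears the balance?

Week 1: $1,759.01 +$9.00 interest = $1,768.01; pay $161.00 → $1,607.01
Week 2: $1,607.01 +$9.00 interest = $1,616.01; pay $162.00 → $1,454.01
Week 3: $1,454.01 +$8.00 interest = $1,462.01; pay $163.00 → $1,299.01
Week 4: $1,299.01 +$7.00 interest = $1,306.01; pay $164.00 → $1,142.01
Week 5: $1,142.01 +$6.00 interest = $1,148.01; pay $165.00 → $983.01
Week 6: $983.01 +$5.00 interest = $988.01; pay $165.00 → $823.01
Week 7: $823.01 +$5.00 interest = $828.01; pay $166.00 → $662.01
Week 8: $662.01 +$4.00 interest = $666.01; pay $167.00 → $499.01
Week 9: $499.01 +$3.00 interest = $502.01; pay $168.00 → $334.01
Week 10: $334.01 +$2.00 interest = $336.01; pay $169.00 → $167.01
Week 11: $167.01 +$1.00 interest = $168.01; pay $168.01 → $0.00

$168.01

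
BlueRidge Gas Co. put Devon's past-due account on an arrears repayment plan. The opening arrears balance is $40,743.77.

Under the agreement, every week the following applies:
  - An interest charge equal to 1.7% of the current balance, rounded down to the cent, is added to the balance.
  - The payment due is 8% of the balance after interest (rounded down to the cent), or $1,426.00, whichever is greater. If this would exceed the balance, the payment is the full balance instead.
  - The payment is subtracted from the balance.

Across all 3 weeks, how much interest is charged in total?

Week 1: opening $40,743.77; interest $692.64 → $41,436.41; payment $3,314.91; balance $38,121.50
Week 2: opening $38,121.50; interest $648.06 → $38,769.56; payment $3,101.56; balance $35,668.00
Week 3: opening $35,668.00; interest $606.35 → $36,274.35; payment $2,901.94; balance $33,372.41
Total interest: $692.64 + $648.06 + $606.35 = $1,947.05

$1,947.05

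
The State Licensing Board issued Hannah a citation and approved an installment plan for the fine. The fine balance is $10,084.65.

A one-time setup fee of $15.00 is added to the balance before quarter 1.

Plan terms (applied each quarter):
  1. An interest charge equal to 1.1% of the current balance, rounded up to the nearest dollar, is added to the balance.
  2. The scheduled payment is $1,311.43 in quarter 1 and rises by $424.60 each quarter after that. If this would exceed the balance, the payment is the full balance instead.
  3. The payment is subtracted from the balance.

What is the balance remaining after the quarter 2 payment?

# | Opening | Interest | Payment | End bal
1 | $10,099.65 | $112.00 | $1,311.43 | $8,900.22
2 | $8,900.22 | $98.00 | $1,736.03 | $7,262.19

$7,262.19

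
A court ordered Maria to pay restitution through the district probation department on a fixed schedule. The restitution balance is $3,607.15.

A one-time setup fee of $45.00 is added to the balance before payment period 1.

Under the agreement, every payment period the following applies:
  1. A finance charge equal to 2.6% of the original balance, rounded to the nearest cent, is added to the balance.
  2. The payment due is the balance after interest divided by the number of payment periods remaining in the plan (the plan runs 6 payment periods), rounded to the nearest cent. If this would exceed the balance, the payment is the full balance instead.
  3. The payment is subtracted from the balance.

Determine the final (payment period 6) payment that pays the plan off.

Payment period 1: $3,652.15 +$93.79 interest = $3,745.94; pay $624.32 → $3,121.62
Payment period 2: $3,121.62 +$93.79 interest = $3,215.41; pay $643.08 → $2,572.33
Payment period 3: $2,572.33 +$93.79 interest = $2,666.12; pay $666.53 → $1,999.59
Payment period 4: $1,999.59 +$93.79 interest = $2,093.38; pay $697.79 → $1,395.59
Payment period 5: $1,395.59 +$93.79 interest = $1,489.38; pay $744.69 → $744.69
Payment period 6: $744.69 +$93.79 interest = $838.48; pay $838.48 → $0.00

$838.48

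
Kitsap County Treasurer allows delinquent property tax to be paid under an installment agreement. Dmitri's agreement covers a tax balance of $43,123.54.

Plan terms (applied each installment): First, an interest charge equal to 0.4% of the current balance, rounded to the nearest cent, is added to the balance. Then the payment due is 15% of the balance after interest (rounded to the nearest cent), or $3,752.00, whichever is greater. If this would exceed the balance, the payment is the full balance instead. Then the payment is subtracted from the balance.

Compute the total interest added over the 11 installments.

Installment 1: $43,123.54 +$172.49 interest = $43,296.03; pay $6,494.40 → $36,801.63
Installment 2: $36,801.63 +$147.21 interest = $36,948.84; pay $5,542.33 → $31,406.51
Installment 3: $31,406.51 +$125.63 interest = $31,532.14; pay $4,729.82 → $26,802.32
Installment 4: $26,802.32 +$107.21 interest = $26,909.53; pay $4,036.43 → $22,873.10
Installment 5: $22,873.10 +$91.49 interest = $22,964.59; pay $3,752.00 → $19,212.59
Installment 6: $19,212.59 +$76.85 interest = $19,289.44; pay $3,752.00 → $15,537.44
Installment 7: $15,537.44 +$62.15 interest = $15,599.59; pay $3,752.00 → $11,847.59
Installment 8: $11,847.59 +$47.39 interest = $11,894.98; pay $3,752.00 → $8,142.98
Installment 9: $8,142.98 +$32.57 interest = $8,175.55; pay $3,752.00 → $4,423.55
Installment 10: $4,423.55 +$17.69 interest = $4,441.24; pay $3,752.00 → $689.24
Installment 11: $689.24 +$2.76 interest = $692.00; pay $692.00 → $0.00
Total interest: $172.49 + $147.21 + $125.63 + $107.21 + $91.49 + $76.85 + $62.15 + $47.39 + $32.57 + $17.69 + $2.76 = $883.44

$883.44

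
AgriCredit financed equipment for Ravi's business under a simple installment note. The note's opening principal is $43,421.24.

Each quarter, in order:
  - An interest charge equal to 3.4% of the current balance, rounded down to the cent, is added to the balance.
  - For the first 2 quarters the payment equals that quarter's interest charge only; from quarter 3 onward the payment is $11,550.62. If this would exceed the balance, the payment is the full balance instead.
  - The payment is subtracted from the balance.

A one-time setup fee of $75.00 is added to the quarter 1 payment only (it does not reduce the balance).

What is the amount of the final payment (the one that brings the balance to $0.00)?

$1,056.63

Quarter 1: opening $43,421.24; interest $1,476.32 → $44,897.56; payment $1,476.32 (+ $75.00 fee); balance $43,421.24
Quarter 2: opening $43,421.24; interest $1,476.32 → $44,897.56; payment $1,476.32; balance $43,421.24
Quarter 3: opening $43,421.24; interest $1,476.32 → $44,897.56; payment $11,550.62; balance $33,346.94
Quarter 4: opening $33,346.94; interest $1,133.79 → $34,480.73; payment $11,550.62; balance $22,930.11
Quarter 5: opening $22,930.11; interest $779.62 → $23,709.73; payment $11,550.62; balance $12,159.11
Quarter 6: opening $12,159.11; interest $413.40 → $12,572.51; payment $11,550.62; balance $1,021.89
Quarter 7: opening $1,021.89; interest $34.74 → $1,056.63; payment $1,056.63; balance $0.00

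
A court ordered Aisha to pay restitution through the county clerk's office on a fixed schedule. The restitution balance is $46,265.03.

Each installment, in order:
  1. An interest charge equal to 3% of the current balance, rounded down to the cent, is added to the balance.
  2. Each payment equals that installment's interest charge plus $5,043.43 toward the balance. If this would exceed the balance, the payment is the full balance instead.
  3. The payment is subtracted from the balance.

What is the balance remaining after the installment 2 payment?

Installment 1: $46,265.03 +$1,387.95 interest = $47,652.98; pay $6,431.38 → $41,221.60
Installment 2: $41,221.60 +$1,236.64 interest = $42,458.24; pay $6,280.07 → $36,178.17

$36,178.17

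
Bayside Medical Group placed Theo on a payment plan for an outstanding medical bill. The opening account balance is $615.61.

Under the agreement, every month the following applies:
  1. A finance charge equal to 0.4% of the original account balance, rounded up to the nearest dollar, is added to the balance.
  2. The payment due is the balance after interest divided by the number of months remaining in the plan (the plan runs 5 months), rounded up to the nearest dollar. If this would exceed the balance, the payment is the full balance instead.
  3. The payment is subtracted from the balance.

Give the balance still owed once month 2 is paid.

Month 1: opening $615.61; interest $3.00 → $618.61; payment $124.00; balance $494.61
Month 2: opening $494.61; interest $3.00 → $497.61; payment $125.00; balance $372.61

$372.61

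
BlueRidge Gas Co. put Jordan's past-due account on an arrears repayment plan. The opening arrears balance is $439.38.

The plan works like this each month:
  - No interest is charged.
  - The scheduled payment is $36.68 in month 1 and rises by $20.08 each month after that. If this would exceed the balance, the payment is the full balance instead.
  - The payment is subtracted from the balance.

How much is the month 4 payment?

# | Opening | Payment | End bal
1 | $439.38 | $36.68 | $402.70
2 | $402.70 | $56.76 | $345.94
3 | $345.94 | $76.84 | $269.10
4 | $269.10 | $96.92 | $172.18

$96.92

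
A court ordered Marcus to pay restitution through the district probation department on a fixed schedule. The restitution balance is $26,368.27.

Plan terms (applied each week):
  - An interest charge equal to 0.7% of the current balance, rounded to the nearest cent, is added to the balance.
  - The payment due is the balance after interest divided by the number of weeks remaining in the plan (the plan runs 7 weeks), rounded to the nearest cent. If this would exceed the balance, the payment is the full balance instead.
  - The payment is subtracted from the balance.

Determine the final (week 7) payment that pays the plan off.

# | Opening | Interest | Payment | End bal
1 | $26,368.27 | $184.58 | $3,793.26 | $22,759.59
2 | $22,759.59 | $159.32 | $3,819.82 | $19,099.09
3 | $19,099.09 | $133.69 | $3,846.56 | $15,386.22
4 | $15,386.22 | $107.70 | $3,873.48 | $11,620.44
5 | $11,620.44 | $81.34 | $3,900.59 | $7,801.19
6 | $7,801.19 | $54.61 | $3,927.90 | $3,927.90
7 | $3,927.90 | $27.50 | $3,955.40 | $0.00

$3,955.40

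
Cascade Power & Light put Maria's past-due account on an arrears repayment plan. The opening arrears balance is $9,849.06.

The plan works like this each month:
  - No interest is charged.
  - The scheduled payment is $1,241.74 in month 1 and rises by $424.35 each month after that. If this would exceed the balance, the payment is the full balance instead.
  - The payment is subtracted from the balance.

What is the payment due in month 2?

$1,666.09

Month 1: $9,849.06 − $1,241.74 → $8,607.32
Month 2: $8,607.32 − $1,666.09 → $6,941.23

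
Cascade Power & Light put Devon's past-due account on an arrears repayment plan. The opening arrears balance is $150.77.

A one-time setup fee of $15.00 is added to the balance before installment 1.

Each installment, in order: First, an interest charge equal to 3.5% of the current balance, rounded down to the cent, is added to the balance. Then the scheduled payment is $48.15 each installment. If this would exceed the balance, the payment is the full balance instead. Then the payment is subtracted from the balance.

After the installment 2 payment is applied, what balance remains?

Installment 1: $165.77 +$5.80 interest = $171.57; pay $48.15 → $123.42
Installment 2: $123.42 +$4.31 interest = $127.73; pay $48.15 → $79.58

$79.58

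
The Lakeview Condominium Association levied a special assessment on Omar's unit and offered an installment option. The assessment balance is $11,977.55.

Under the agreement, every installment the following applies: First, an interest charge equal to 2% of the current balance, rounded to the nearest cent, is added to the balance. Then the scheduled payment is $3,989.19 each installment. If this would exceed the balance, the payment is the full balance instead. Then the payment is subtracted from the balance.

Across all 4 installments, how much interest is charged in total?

$502.22

# | Opening | Interest | Payment | End bal
1 | $11,977.55 | $239.55 | $3,989.19 | $8,227.91
2 | $8,227.91 | $164.56 | $3,989.19 | $4,403.28
3 | $4,403.28 | $88.07 | $3,989.19 | $502.16
4 | $502.16 | $10.04 | $512.20 | $0.00
Total interest: $239.55 + $164.56 + $88.07 + $10.04 = $502.22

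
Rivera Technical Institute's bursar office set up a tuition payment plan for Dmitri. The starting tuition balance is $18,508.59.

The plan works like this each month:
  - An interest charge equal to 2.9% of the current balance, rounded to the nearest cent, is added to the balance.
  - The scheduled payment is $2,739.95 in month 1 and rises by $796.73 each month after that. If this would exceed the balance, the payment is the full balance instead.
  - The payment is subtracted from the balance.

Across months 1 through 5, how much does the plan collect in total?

$20,300.19

Month 1: opening $18,508.59; interest $536.75 → $19,045.34; payment $2,739.95; balance $16,305.39
Month 2: opening $16,305.39; interest $472.86 → $16,778.25; payment $3,536.68; balance $13,241.57
Month 3: opening $13,241.57; interest $384.01 → $13,625.58; payment $4,333.41; balance $9,292.17
Month 4: opening $9,292.17; interest $269.47 → $9,561.64; payment $5,130.14; balance $4,431.50
Month 5: opening $4,431.50; interest $128.51 → $4,560.01; payment $4,560.01; balance $0.00
Total paid: $20,300.19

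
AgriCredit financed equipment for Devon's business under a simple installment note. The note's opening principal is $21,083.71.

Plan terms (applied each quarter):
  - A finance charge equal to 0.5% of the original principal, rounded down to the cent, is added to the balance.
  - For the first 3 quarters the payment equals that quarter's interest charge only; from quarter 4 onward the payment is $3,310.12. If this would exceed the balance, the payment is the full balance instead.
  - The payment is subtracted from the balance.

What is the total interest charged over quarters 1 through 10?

# | Opening | Interest | Payment | End bal
1 | $21,083.71 | $105.41 | $105.41 | $21,083.71
2 | $21,083.71 | $105.41 | $105.41 | $21,083.71
3 | $21,083.71 | $105.41 | $105.41 | $21,083.71
4 | $21,083.71 | $105.41 | $3,310.12 | $17,879.00
5 | $17,879.00 | $105.41 | $3,310.12 | $14,674.29
6 | $14,674.29 | $105.41 | $3,310.12 | $11,469.58
7 | $11,469.58 | $105.41 | $3,310.12 | $8,264.87
8 | $8,264.87 | $105.41 | $3,310.12 | $5,060.16
9 | $5,060.16 | $105.41 | $3,310.12 | $1,855.45
10 | $1,855.45 | $105.41 | $1,960.86 | $0.00
Total interest: $105.41 + $105.41 + $105.41 + $105.41 + $105.41 + $105.41 + $105.41 + $105.41 + $105.41 + $105.41 = $1,054.10

$1,054.10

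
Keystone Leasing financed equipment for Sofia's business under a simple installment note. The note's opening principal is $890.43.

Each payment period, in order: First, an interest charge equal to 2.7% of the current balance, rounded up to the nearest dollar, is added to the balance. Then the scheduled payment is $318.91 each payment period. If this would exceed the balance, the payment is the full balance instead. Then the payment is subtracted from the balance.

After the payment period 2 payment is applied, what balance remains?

Payment period 1: $890.43 +$25.00 interest = $915.43; pay $318.91 → $596.52
Payment period 2: $596.52 +$17.00 interest = $613.52; pay $318.91 → $294.61

$294.61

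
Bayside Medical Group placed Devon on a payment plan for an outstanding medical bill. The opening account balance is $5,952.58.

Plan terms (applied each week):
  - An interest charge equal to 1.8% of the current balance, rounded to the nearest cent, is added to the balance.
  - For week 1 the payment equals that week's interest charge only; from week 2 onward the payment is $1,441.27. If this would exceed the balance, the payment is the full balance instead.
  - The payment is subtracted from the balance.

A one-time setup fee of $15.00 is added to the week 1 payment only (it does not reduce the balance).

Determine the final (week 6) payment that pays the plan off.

$478.73

Week 1: opening $5,952.58; interest $107.15 → $6,059.73; payment $107.15 (+ $15.00 fee); balance $5,952.58
Week 2: opening $5,952.58; interest $107.15 → $6,059.73; payment $1,441.27; balance $4,618.46
Week 3: opening $4,618.46; interest $83.13 → $4,701.59; payment $1,441.27; balance $3,260.32
Week 4: opening $3,260.32; interest $58.69 → $3,319.01; payment $1,441.27; balance $1,877.74
Week 5: opening $1,877.74; interest $33.80 → $1,911.54; payment $1,441.27; balance $470.27
Week 6: opening $470.27; interest $8.46 → $478.73; payment $478.73; balance $0.00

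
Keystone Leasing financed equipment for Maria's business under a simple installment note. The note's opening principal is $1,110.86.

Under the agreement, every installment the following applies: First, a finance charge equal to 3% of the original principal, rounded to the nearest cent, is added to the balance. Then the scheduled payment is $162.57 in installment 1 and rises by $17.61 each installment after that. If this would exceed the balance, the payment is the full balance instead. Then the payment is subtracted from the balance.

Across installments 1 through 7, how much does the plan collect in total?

# | Opening | Interest | Payment | End bal
1 | $1,110.86 | $33.33 | $162.57 | $981.62
2 | $981.62 | $33.33 | $180.18 | $834.77
3 | $834.77 | $33.33 | $197.79 | $670.31
4 | $670.31 | $33.33 | $215.40 | $488.24
5 | $488.24 | $33.33 | $233.01 | $288.56
6 | $288.56 | $33.33 | $250.62 | $71.27
7 | $71.27 | $33.33 | $104.60 | $0.00
Total paid: $1,344.17

$1,344.17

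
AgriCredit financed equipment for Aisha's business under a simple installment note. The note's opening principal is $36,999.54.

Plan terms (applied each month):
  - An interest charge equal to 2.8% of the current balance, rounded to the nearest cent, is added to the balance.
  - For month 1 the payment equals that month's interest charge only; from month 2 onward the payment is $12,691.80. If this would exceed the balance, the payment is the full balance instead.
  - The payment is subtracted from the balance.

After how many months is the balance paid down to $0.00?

Month 1: opening $36,999.54; interest $1,035.99 → $38,035.53; payment $1,035.99; balance $36,999.54
Month 2: opening $36,999.54; interest $1,035.99 → $38,035.53; payment $12,691.80; balance $25,343.73
Month 3: opening $25,343.73; interest $709.62 → $26,053.35; payment $12,691.80; balance $13,361.55
Month 4: opening $13,361.55; interest $374.12 → $13,735.67; payment $12,691.80; balance $1,043.87
Month 5: opening $1,043.87; interest $29.23 → $1,073.10; payment $1,073.10; balance $0.00
Balance reaches $0.00 in month 5.

5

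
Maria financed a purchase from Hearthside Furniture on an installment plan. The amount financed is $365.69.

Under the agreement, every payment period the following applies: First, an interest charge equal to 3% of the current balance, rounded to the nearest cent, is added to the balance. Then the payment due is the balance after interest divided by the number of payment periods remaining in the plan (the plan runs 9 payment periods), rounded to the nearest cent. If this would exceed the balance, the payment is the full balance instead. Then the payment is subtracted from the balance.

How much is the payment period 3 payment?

$44.40

# | Opening | Interest | Payment | End bal
1 | $365.69 | $10.97 | $41.85 | $334.81
2 | $334.81 | $10.04 | $43.11 | $301.74
3 | $301.74 | $9.05 | $44.40 | $266.39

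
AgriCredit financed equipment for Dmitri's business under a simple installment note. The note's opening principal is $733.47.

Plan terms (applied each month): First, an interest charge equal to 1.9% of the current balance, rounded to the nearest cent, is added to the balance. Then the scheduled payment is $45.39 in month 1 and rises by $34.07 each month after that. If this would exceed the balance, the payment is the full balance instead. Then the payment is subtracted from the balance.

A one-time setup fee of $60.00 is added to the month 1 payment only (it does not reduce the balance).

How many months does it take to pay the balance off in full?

7

Month 1: $733.47 +$13.94 interest = $747.41; pay $45.39 (+ $60.00 fee) → $702.02
Month 2: $702.02 +$13.34 interest = $715.36; pay $79.46 → $635.90
Month 3: $635.90 +$12.08 interest = $647.98; pay $113.53 → $534.45
Month 4: $534.45 +$10.15 interest = $544.60; pay $147.60 → $397.00
Month 5: $397.00 +$7.54 interest = $404.54; pay $181.67 → $222.87
Month 6: $222.87 +$4.23 interest = $227.10; pay $215.74 → $11.36
Month 7: $11.36 +$0.22 interest = $11.58; pay $11.58 → $0.00
Balance reaches $0.00 in month 7.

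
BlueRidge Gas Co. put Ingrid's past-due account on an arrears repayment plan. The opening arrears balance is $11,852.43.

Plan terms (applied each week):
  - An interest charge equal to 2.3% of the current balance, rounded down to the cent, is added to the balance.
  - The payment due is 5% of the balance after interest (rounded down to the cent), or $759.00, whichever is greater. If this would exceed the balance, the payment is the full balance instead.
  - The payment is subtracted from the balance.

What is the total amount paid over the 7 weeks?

$5,313.00

# | Opening | Interest | Payment | End bal
1 | $11,852.43 | $272.60 | $759.00 | $11,366.03
2 | $11,366.03 | $261.41 | $759.00 | $10,868.44
3 | $10,868.44 | $249.97 | $759.00 | $10,359.41
4 | $10,359.41 | $238.26 | $759.00 | $9,838.67
5 | $9,838.67 | $226.28 | $759.00 | $9,305.95
6 | $9,305.95 | $214.03 | $759.00 | $8,760.98
7 | $8,760.98 | $201.50 | $759.00 | $8,203.48
Total paid: $5,313.00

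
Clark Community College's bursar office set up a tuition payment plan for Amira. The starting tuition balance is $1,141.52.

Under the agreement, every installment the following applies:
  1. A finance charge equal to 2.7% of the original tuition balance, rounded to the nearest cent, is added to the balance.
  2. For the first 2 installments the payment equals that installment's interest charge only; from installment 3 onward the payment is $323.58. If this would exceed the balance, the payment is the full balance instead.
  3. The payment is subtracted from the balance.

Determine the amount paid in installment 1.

$30.82

Installment 1: $1,141.52 +$30.82 interest = $1,172.34; pay $30.82 → $1,141.52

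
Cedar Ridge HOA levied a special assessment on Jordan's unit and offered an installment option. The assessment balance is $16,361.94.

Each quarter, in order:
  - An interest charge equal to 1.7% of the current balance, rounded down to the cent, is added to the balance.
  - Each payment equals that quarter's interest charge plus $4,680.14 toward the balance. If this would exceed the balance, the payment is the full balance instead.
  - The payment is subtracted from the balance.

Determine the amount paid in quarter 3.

Quarter 1: opening $16,361.94; interest $278.15 → $16,640.09; payment $4,958.29; balance $11,681.80
Quarter 2: opening $11,681.80; interest $198.59 → $11,880.39; payment $4,878.73; balance $7,001.66
Quarter 3: opening $7,001.66; interest $119.02 → $7,120.68; payment $4,799.16; balance $2,321.52

$4,799.16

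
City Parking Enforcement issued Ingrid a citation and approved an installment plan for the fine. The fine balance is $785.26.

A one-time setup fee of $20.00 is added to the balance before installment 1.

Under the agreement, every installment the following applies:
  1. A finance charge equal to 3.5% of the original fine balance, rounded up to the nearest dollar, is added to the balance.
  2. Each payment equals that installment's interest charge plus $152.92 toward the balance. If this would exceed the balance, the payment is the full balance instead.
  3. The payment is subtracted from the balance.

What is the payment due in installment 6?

$68.66

Installment 1: opening $805.26; interest $28.00 → $833.26; payment $180.92; balance $652.34
Installment 2: opening $652.34; interest $28.00 → $680.34; payment $180.92; balance $499.42
Installment 3: opening $499.42; interest $28.00 → $527.42; payment $180.92; balance $346.50
Installment 4: opening $346.50; interest $28.00 → $374.50; payment $180.92; balance $193.58
Installment 5: opening $193.58; interest $28.00 → $221.58; payment $180.92; balance $40.66
Installment 6: opening $40.66; interest $28.00 → $68.66; payment $68.66; balance $0.00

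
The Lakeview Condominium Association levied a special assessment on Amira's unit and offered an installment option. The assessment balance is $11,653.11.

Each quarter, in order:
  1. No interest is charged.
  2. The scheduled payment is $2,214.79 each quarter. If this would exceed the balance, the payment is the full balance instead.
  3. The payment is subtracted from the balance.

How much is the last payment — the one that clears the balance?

# | Opening | Payment | End bal
1 | $11,653.11 | $2,214.79 | $9,438.32
2 | $9,438.32 | $2,214.79 | $7,223.53
3 | $7,223.53 | $2,214.79 | $5,008.74
4 | $5,008.74 | $2,214.79 | $2,793.95
5 | $2,793.95 | $2,214.79 | $579.16
6 | $579.16 | $579.16 | $0.00

$579.16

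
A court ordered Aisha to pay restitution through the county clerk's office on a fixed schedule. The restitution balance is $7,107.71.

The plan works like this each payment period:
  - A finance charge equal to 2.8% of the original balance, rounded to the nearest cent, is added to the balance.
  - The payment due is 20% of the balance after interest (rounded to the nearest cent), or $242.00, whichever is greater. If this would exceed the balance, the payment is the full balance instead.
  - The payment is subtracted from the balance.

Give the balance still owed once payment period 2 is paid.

# | Opening | Interest | Payment | End bal
1 | $7,107.71 | $199.02 | $1,461.35 | $5,845.38
2 | $5,845.38 | $199.02 | $1,208.88 | $4,835.52

$4,835.52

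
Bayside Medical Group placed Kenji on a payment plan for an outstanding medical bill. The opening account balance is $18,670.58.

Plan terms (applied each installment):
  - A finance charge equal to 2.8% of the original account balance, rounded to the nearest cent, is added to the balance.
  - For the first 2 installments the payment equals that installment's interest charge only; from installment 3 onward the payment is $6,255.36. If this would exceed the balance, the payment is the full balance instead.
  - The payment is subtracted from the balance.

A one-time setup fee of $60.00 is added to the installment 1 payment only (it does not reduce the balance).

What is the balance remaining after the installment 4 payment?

# | Opening | Interest | Payment | Fee | End bal
1 | $18,670.58 | $522.78 | $522.78 | $60.00 | $18,670.58
2 | $18,670.58 | $522.78 | $522.78 | — | $18,670.58
3 | $18,670.58 | $522.78 | $6,255.36 | — | $12,938.00
4 | $12,938.00 | $522.78 | $6,255.36 | — | $7,205.42

$7,205.42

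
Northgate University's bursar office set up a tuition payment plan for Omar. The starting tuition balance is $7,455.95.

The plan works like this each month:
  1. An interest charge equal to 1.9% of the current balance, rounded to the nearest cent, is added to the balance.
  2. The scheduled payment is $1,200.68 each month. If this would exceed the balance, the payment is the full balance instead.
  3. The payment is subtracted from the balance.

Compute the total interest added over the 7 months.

$555.44

Month 1: opening $7,455.95; interest $141.66 → $7,597.61; payment $1,200.68; balance $6,396.93
Month 2: opening $6,396.93; interest $121.54 → $6,518.47; payment $1,200.68; balance $5,317.79
Month 3: opening $5,317.79; interest $101.04 → $5,418.83; payment $1,200.68; balance $4,218.15
Month 4: opening $4,218.15; interest $80.14 → $4,298.29; payment $1,200.68; balance $3,097.61
Month 5: opening $3,097.61; interest $58.85 → $3,156.46; payment $1,200.68; balance $1,955.78
Month 6: opening $1,955.78; interest $37.16 → $1,992.94; payment $1,200.68; balance $792.26
Month 7: opening $792.26; interest $15.05 → $807.31; payment $807.31; balance $0.00
Total interest: $141.66 + $121.54 + $101.04 + $80.14 + $58.85 + $37.16 + $15.05 = $555.44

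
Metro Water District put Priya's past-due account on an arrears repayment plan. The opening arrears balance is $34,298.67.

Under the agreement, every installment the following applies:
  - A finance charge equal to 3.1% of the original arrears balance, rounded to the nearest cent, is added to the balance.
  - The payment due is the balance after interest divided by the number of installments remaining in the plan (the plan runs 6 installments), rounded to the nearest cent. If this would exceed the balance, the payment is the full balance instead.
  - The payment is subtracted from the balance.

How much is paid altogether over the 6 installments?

Installment 1: opening $34,298.67; interest $1,063.26 → $35,361.93; payment $5,893.66; balance $29,468.27
Installment 2: opening $29,468.27; interest $1,063.26 → $30,531.53; payment $6,106.31; balance $24,425.22
Installment 3: opening $24,425.22; interest $1,063.26 → $25,488.48; payment $6,372.12; balance $19,116.36
Installment 4: opening $19,116.36; interest $1,063.26 → $20,179.62; payment $6,726.54; balance $13,453.08
Installment 5: opening $13,453.08; interest $1,063.26 → $14,516.34; payment $7,258.17; balance $7,258.17
Installment 6: opening $7,258.17; interest $1,063.26 → $8,321.43; payment $8,321.43; balance $0.00
Total paid: $40,678.23

$40,678.23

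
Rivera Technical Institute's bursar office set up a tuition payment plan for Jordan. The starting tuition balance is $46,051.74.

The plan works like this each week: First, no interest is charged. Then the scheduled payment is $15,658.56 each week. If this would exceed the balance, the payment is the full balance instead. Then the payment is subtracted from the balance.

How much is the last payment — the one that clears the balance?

Week 1: opening $46,051.74; payment $15,658.56; balance $30,393.18
Week 2: opening $30,393.18; payment $15,658.56; balance $14,734.62
Week 3: opening $14,734.62; payment $14,734.62; balance $0.00

$14,734.62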